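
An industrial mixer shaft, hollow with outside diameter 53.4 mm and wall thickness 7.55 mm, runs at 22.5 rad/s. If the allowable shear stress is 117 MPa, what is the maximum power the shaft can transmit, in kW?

57.9 kW

J = π(d_o⁴ − d_i⁴)/32 = π(0.0534⁴ − 0.0383⁴)/32 = 5.870×10^-7 m⁴.
T_max = τ_allow·J/r = 1.17×10^8 × 5.870×10^-7 / 0.0267 = 2572 N·m.
ω = 22.5 rad/s, so P_max = T_max·ω = 5.788×10^4 W.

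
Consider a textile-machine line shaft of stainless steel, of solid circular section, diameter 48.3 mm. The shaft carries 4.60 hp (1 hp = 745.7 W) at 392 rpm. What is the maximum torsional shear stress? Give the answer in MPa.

3.78 MPa

ω = 2π·392/60 = 41.05 rad/s, so T = P/ω = 4.60×745.7 / 41.05 = 83.56 N·m.
J = πd⁴/32 = π(0.0483)⁴/32 = 5.343×10^-7 m⁴.
τ_max = T·r/J = 83.56 × 0.0241 / 5.343×10^-7 = 3.777×10^6 Pa.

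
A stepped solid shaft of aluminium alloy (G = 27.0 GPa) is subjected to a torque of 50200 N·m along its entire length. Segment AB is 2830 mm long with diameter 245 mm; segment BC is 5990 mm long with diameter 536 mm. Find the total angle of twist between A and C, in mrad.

J_AB = π(0.245)⁴/32 = 3.54×10^-4 m⁴; J_BC = π(0.536)⁴/32 = 8.10×10^-3 m⁴.
θ = (T/G)·Σ L_i/J_i = (50200/27.0×10⁹)·(2.83/3.54×10^-4 + 5.99/8.10×10^-3) = 0.01625 rad.

16.2 mrad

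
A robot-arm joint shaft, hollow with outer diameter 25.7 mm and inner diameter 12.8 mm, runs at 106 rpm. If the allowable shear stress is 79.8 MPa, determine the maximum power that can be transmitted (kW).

J = π(d_o⁴ − d_i⁴)/32 = π(0.0257⁴ − 0.0128⁴)/32 = 4.019×10^-8 m⁴.
T_max = τ_allow·J/r = 7.98×10^7 × 4.019×10^-8 / 0.0129 = 249.6 N·m.
ω = 2π·106/60 = 11.10 rad/s, so P_max = T_max·ω = 2771 W.

2.77 kW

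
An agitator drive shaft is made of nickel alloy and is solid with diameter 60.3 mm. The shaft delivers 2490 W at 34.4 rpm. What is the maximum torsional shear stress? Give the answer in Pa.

1.61e7 Pa

ω = 2π·34.4/60 = 3.602 rad/s, so T = P/ω = 2490 / 3.602 = 691.2 N·m.
J = πd⁴/32 = π(0.0603)⁴/32 = 1.298×10^-6 m⁴.
τ_max = T·r/J = 691.2 × 0.0301 / 1.298×10^-6 = 1.606×10^7 Pa.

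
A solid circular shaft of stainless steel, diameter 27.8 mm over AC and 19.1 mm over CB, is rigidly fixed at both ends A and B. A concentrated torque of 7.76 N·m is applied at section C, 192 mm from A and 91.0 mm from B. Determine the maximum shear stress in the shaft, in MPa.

1.81 MPa

Compatibility: T_A·a/J_AC = T_B·b/J_CB with T_A + T_B = T₀.
J_AC = 5.86×10^-8 m⁴, J_CB = 1.31×10^-8 m⁴, so T_A = T₀·(J_AC/a)/((J_AC/a)+(J_CB/b)) = 5.278 N·m, T_B = 2.482 N·m.
τ in each portion: τ_AC = 1.25×10^6 Pa, τ_CB = 1.81×10^6 Pa; maximum is in CB.
τ_max = T_CB·r/J = 2.482·0.00955/1.31×10^-8 = 1.814×10^6 Pa.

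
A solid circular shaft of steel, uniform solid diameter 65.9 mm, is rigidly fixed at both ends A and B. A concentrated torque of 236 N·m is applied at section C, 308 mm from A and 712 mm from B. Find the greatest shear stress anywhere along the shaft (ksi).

With uniform GJ and both ends fixed, compatibility θ_AC = θ_CB gives T_A·a = T_B·b, together with T_A + T_B = T₀.
T_A = T₀·b/(a+b) = 236.0·712/1020 = 164.7 N·m; T_B = 71.26 N·m.
τ in each portion: τ_AC = 2.93×10^6 Pa, τ_CB = 1.27×10^6 Pa; maximum is in AC.
τ_max = T_AC·r/J = 164.7·0.0330/1.85×10^-6 = 2.932×10^6 Pa.

0.425 ksi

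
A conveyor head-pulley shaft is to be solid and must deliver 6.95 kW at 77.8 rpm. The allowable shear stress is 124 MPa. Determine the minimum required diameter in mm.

32.7 mm

ω = 2π·77.8/60 = 8.147 rad/s, so T = P/ω = 6.95×10³ / 8.147 = 853.1 N·m.
For a solid shaft τ_max = 16T/(πd³), so d = (16T/(π τ_allow))^(1/3) = (16·853.1/(π·1.24×10^8))^(1/3) = 0.03272 m.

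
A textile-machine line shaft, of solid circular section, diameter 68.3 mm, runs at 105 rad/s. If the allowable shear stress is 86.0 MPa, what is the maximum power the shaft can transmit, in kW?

J = πd⁴/32 = π(0.0683)⁴/32 = 2.136×10^-6 m⁴.
T_max = τ_allow·J/r = 8.60×10^7 × 2.136×10^-6 / 0.0341 = 5380 N·m.
ω = 105 rad/s, so P_max = T_max·ω = 5.649×10^5 W.

565 kW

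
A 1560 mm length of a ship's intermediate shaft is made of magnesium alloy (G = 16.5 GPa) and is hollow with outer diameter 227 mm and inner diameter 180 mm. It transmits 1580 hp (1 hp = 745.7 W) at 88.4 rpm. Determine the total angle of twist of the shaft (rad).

ω = 2π·88.4/60 = 9.257 rad/s, so T = P/ω = 1580×745.7 / 9.257 = 127300 N·m.
J = π(d_o⁴ − d_i⁴)/32 = π(0.227⁴ − 0.180⁴)/32 = 1.576×10^-4 m⁴.
θ = T·L/(G·J) = 127300 × 1.56 / (16.5×10⁹ × 1.576×10^-4) = 0.07634 rad.

0.0763 rad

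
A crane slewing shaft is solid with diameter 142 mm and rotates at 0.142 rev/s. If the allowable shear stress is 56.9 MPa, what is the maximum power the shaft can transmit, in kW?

28.5 kW

J = πd⁴/32 = π(0.142)⁴/32 = 3.992×10^-5 m⁴.
T_max = τ_allow·J/r = 5.69×10^7 × 3.992×10^-5 / 0.0710 = 31990 N·m.
ω = 2π·0.142 = 0.8922 rad/s, so P_max = T_max·ω = 2.854×10^4 W.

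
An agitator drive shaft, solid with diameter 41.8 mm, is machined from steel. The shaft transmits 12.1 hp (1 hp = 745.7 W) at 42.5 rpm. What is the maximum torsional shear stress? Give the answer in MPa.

141 MPa

ω = 2π·42.5/60 = 4.451 rad/s, so T = P/ω = 12.1×745.7 / 4.451 = 2027 N·m.
J = πd⁴/32 = π(0.0418)⁴/32 = 2.997×10^-7 m⁴.
τ_max = T·r/J = 2027 × 0.0209 / 2.997×10^-7 = 1.414×10^8 Pa.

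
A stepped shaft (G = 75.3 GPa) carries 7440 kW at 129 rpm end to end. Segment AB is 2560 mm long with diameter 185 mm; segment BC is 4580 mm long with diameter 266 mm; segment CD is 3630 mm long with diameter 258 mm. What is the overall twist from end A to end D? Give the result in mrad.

ω = 2π·129/60 = 13.51 rad/s, so T = P/ω = 7440×10³ / 13.51 = 550800 N·m.
J_AB = π(0.185)⁴/32 = 1.15×10^-4 m⁴; J_BC = π(0.266)⁴/32 = 4.92×10^-4 m⁴; J_CD = π(0.258)⁴/32 = 4.35×10^-4 m⁴.
θ = (T/G)·Σ L_i/J_i = (550800/75.3×10⁹)·(2.56/1.15×10^-4 + 4.58/4.92×10^-4 + 3.63/4.35×10^-4) = 0.2920 rad.

292 mrad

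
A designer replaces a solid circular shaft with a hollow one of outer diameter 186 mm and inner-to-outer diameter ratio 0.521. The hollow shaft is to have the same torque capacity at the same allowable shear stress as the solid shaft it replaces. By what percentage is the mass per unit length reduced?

23.3 %

Equal τ_max and T ⇒ the solid shaft needs d_s³ = d_o³(1−k⁴), so d_s = 186·(1−0.521⁴)^(1/3) = 181.3 mm.
Area ratio A_h/A_s = d_o²(1−k²)/d_s² = (1−k²)/(1−k⁴)^(2/3) = 0.7667.
Mass saving = 1 − 0.7667 = 23.3 %.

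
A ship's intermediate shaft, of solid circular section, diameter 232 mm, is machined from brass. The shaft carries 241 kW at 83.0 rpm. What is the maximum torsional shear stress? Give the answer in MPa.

ω = 2π·83.0/60 = 8.692 rad/s, so T = P/ω = 241×10³ / 8.692 = 27730 N·m.
J = πd⁴/32 = π(0.232)⁴/32 = 2.844×10^-4 m⁴.
τ_max = T·r/J = 27730 × 0.116 / 2.844×10^-4 = 1.131×10^7 Pa.

11.3 MPa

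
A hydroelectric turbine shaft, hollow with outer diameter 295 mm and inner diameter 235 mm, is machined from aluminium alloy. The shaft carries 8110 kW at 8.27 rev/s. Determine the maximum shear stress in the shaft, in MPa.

ω = 2π·8.27 = 51.96 rad/s, so T = P/ω = 8110×10³ / 51.96 = 156100 N·m.
J = π(d_o⁴ − d_i⁴)/32 = π(0.295⁴ − 0.235⁴)/32 = 4.441×10^-4 m⁴.
τ_max = T·r/J = 156100 × 0.147 / 4.441×10^-4 = 5.184×10^7 Pa.

51.8 MPa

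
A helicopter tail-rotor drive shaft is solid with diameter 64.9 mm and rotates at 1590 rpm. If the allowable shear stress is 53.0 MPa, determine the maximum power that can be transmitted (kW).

J = πd⁴/32 = π(0.0649)⁴/32 = 1.742×10^-6 m⁴.
T_max = τ_allow·J/r = 5.30×10^7 × 1.742×10^-6 / 0.0324 = 2845 N·m.
ω = 2π·1590/60 = 166.5 rad/s, so P_max = T_max·ω = 4.737×10^5 W.

474 kW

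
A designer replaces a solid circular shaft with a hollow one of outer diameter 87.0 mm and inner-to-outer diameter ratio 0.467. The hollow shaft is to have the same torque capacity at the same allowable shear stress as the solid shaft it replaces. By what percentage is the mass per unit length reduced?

19.2 %

Equal τ_max and T ⇒ the solid shaft needs d_s³ = d_o³(1−k⁴), so d_s = 87.0·(1−0.467⁴)^(1/3) = 85.60 mm.
Area ratio A_h/A_s = d_o²(1−k²)/d_s² = (1−k²)/(1−k⁴)^(2/3) = 0.8077.
Mass saving = 1 − 0.8077 = 19.2 %.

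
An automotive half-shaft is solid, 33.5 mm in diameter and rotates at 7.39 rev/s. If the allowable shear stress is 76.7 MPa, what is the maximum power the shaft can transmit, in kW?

26.3 kW

J = πd⁴/32 = π(0.0335)⁴/32 = 1.236×10^-7 m⁴.
T_max = τ_allow·J/r = 7.67×10^7 × 1.236×10^-7 / 0.0168 = 566.2 N·m.
ω = 2π·7.39 = 46.43 rad/s, so P_max = T_max·ω = 2.629×10^4 W.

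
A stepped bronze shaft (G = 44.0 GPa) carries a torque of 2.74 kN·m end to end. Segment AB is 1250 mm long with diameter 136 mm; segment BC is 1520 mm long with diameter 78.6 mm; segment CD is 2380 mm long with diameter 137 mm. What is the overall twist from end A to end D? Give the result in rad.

J_AB = π(0.136)⁴/32 = 3.36×10^-5 m⁴; J_BC = π(0.0786)⁴/32 = 3.75×10^-6 m⁴; J_CD = π(0.137)⁴/32 = 3.46×10^-5 m⁴.
θ = (T/G)·Σ L_i/J_i = (2740/44.0×10⁹)·(1.25/3.36×10^-5 + 1.52/3.75×10^-6 + 2.38/3.46×10^-5) = 0.03186 rad.

0.0319 rad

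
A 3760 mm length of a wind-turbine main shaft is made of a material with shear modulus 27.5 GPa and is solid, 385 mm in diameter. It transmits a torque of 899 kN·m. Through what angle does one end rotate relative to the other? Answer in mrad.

J = πd⁴/32 = π(0.385)⁴/32 = 2.157×10^-3 m⁴.
θ = T·L/(G·J) = 899000 × 3.76 / (27.5×10⁹ × 2.157×10^-3) = 0.05699 rad.

57.0 mrad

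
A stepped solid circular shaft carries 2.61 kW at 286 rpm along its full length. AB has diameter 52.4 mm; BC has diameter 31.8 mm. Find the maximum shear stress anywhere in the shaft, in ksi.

2.00 ksi

ω = 2π·286/60 = 29.95 rad/s, so T = P/ω = 2.61×10³ / 29.95 = 87.15 N·m.
Under the same torque, τ_max = 16T/(πd³) is largest where d is smallest — segment BC (d = 31.8 mm).
τ_max = 16·87.15/(π·(0.0318)³) = 1.380×10^7 Pa.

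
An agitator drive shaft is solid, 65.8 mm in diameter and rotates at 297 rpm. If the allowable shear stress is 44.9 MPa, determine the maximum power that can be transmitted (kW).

78.1 kW

J = πd⁴/32 = π(0.0658)⁴/32 = 1.840×10^-6 m⁴.
T_max = τ_allow·J/r = 4.49×10^7 × 1.840×10^-6 / 0.0329 = 2512 N·m.
ω = 2π·297/60 = 31.10 rad/s, so P_max = T_max·ω = 7.812×10^4 W.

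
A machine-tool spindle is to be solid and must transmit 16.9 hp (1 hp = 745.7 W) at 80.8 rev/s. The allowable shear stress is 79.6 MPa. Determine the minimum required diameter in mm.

11.7 mm

ω = 2π·80.8 = 507.7 rad/s, so T = P/ω = 16.9×745.7 / 507.7 = 24.82 N·m.
For a solid shaft τ_max = 16T/(πd³), so d = (16T/(π τ_allow))^(1/3) = (16·24.82/(π·7.96×10^7))^(1/3) = 0.01167 m.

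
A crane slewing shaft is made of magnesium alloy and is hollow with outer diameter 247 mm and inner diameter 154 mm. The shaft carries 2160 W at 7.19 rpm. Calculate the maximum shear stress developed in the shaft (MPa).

ω = 2π·7.19/60 = 0.7529 rad/s, so T = P/ω = 2160 / 0.7529 = 2869 N·m.
J = π(d_o⁴ − d_i⁴)/32 = π(0.247⁴ − 0.154⁴)/32 = 3.102×10^-4 m⁴.
τ_max = T·r/J = 2869 × 0.123 / 3.102×10^-4 = 1.142×10^6 Pa.

1.14 MPa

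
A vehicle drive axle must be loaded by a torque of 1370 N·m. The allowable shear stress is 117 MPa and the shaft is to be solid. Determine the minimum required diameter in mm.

For a solid shaft τ_max = 16T/(πd³), so d = (16T/(π τ_allow))^(1/3) = (16·1370/(π·1.17×10^8))^(1/3) = 0.03907 m.

39.1 mm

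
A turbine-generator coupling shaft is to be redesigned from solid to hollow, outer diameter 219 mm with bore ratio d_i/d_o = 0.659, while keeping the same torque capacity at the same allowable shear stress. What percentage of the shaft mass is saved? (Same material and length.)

35.0 %

Equal τ_max and T ⇒ the solid shaft needs d_s³ = d_o³(1−k⁴), so d_s = 219·(1−0.659⁴)^(1/3) = 204.3 mm.
Area ratio A_h/A_s = d_o²(1−k²)/d_s² = (1−k²)/(1−k⁴)^(2/3) = 0.6503.
Mass saving = 1 − 0.6503 = 35.0 %.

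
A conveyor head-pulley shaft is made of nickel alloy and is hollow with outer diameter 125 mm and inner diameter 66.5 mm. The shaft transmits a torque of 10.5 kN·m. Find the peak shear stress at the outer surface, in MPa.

J = π(d_o⁴ − d_i⁴)/32 = π(0.125⁴ − 0.0665⁴)/32 = 2.205×10^-5 m⁴.
τ_max = T·r/J = 10500 × 0.0625 / 2.205×10^-5 = 2.976×10^7 Pa.

29.8 MPa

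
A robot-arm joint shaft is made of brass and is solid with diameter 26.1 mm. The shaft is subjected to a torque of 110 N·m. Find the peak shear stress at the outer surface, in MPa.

31.5 MPa

J = πd⁴/32 = π(0.0261)⁴/32 = 4.556×10^-8 m⁴.
τ_max = T·r/J = 110.0 × 0.0131 / 4.556×10^-8 = 3.151×10^7 Pa.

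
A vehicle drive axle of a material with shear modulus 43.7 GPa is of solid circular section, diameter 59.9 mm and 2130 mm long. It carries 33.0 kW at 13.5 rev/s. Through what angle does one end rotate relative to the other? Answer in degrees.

ω = 2π·13.5 = 84.82 rad/s, so T = P/ω = 33.0×10³ / 84.82 = 389.0 N·m.
J = πd⁴/32 = π(0.0599)⁴/32 = 1.264×10^-6 m⁴.
θ = T·L/(G·J) = 389.0 × 2.13 / (43.7×10⁹ × 1.264×10^-6) = 0.01500 rad.

0.860°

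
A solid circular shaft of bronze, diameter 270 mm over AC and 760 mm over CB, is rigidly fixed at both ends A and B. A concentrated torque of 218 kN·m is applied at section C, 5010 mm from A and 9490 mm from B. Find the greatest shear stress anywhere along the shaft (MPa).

Compatibility: T_A·a/J_AC = T_B·b/J_CB with T_A + T_B = T₀.
J_AC = 5.22×10^-4 m⁴, J_CB = 0.0328 m⁴, so T_A = T₀·(J_AC/a)/((J_AC/a)+(J_CB/b)) = 6385 N·m, T_B = 211600 N·m.
τ in each portion: τ_AC = 1.65×10^6 Pa, τ_CB = 2.46×10^6 Pa; maximum is in CB.
τ_max = T_CB·r/J = 211600·0.380/0.0328 = 2.455×10^6 Pa.

2.46 MPa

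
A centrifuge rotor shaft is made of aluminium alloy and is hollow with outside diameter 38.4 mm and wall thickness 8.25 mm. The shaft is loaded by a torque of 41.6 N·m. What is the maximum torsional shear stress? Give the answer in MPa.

J = π(d_o⁴ − d_i⁴)/32 = π(0.0384⁴ − 0.0219⁴)/32 = 1.909×10^-7 m⁴.
τ_max = T·r/J = 41.60 × 0.0192 / 1.909×10^-7 = 4.184×10^6 Pa.

4.18 MPa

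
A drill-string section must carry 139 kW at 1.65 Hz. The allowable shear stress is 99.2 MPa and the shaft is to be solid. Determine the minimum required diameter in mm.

ω = 2π·1.65 = 10.37 rad/s, so T = P/ω = 139×10³ / 10.37 = 13410 N·m.
For a solid shaft τ_max = 16T/(πd³), so d = (16T/(π τ_allow))^(1/3) = (16·13410/(π·9.92×10^7))^(1/3) = 0.08830 m.

88.3 mm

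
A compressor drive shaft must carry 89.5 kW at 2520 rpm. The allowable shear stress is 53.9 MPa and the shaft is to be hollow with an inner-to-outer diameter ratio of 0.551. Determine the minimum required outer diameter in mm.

32.8 mm

ω = 2π·2520/60 = 263.9 rad/s, so T = P/ω = 89.5×10³ / 263.9 = 339.2 N·m.
For a hollow shaft with d_i/d_o = 0.551: τ_max = 16T/(π d_o³ (1−k⁴)), so d_o = [16T/(π τ_allow (1−k⁴))]^(1/3) = [16·339.2/(π·5.39×10^7·0.9078)]^(1/3) = 0.03280 m.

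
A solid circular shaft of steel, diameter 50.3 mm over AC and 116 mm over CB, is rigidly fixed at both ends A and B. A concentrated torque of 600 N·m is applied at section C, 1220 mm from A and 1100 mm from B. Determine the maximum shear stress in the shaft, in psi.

275 psi

Compatibility: T_A·a/J_AC = T_B·b/J_CB with T_A + T_B = T₀.
J_AC = 6.28×10^-7 m⁴, J_CB = 1.78×10^-5 m⁴, so T_A = T₀·(J_AC/a)/((J_AC/a)+(J_CB/b)) = 18.54 N·m, T_B = 581.5 N·m.
τ in each portion: τ_AC = 7.42×10^5 Pa, τ_CB = 1.90×10^6 Pa; maximum is in CB.
τ_max = T_CB·r/J = 581.5·0.0580/1.78×10^-5 = 1.897×10^6 Pa.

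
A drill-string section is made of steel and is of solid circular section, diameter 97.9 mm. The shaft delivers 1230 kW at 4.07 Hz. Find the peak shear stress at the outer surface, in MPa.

ω = 2π·4.07 = 25.57 rad/s, so T = P/ω = 1230×10³ / 25.57 = 48100 N·m.
J = πd⁴/32 = π(0.0979)⁴/32 = 9.018×10^-6 m⁴.
τ_max = T·r/J = 48100 × 0.0490 / 9.018×10^-6 = 2.611×10^8 Pa.

261 MPa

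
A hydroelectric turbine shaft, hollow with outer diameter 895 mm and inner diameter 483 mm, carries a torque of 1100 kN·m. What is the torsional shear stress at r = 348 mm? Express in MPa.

J = π(d_o⁴ − d_i⁴)/32 = π(0.895⁴ − 0.483⁴)/32 = 0.05765 m⁴.
Shear stress varies linearly with radius: τ = T·r/J = 1.100e6 × 0.348 / 0.05765 = 6.640×10^6 Pa.

6.64 MPa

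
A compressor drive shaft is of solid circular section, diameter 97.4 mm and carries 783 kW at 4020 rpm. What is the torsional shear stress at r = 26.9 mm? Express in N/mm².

ω = 2π·4020/60 = 421.0 rad/s, so T = P/ω = 783×10³ / 421.0 = 1860 N·m.
J = πd⁴/32 = π(0.0974)⁴/32 = 8.836×10^-6 m⁴.
Shear stress varies linearly with radius: τ = T·r/J = 1860 × 0.0269 / 8.836×10^-6 = 5.663×10^6 Pa.

5.66 N/mm²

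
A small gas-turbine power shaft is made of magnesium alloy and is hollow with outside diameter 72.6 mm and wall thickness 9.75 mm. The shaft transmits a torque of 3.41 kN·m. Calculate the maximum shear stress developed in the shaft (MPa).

J = π(d_o⁴ − d_i⁴)/32 = π(0.0726⁴ − 0.0531⁴)/32 = 1.947×10^-6 m⁴.
τ_max = T·r/J = 3410 × 0.0363 / 1.947×10^-6 = 6.358×10^7 Pa.

63.6 MPa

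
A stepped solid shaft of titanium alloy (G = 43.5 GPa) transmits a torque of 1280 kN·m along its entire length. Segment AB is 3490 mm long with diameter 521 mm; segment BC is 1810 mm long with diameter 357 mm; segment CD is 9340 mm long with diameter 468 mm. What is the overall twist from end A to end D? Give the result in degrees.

J_AB = π(0.521)⁴/32 = 7.23×10^-3 m⁴; J_BC = π(0.357)⁴/32 = 1.59×10^-3 m⁴; J_CD = π(0.468)⁴/32 = 4.71×10^-3 m⁴.
θ = (T/G)·Σ L_i/J_i = (1.280e6/43.5×10⁹)·(3.49/7.23×10^-3 + 1.81/1.59×10^-3 + 9.34/4.71×10^-3) = 0.1060 rad.

6.07°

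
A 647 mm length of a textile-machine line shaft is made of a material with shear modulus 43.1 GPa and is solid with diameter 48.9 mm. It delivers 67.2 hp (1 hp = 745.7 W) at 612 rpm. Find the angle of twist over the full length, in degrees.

1.20°

ω = 2π·612/60 = 64.09 rad/s, so T = P/ω = 67.2×745.7 / 64.09 = 781.9 N·m.
J = πd⁴/32 = π(0.0489)⁴/32 = 5.614×10^-7 m⁴.
θ = T·L/(G·J) = 781.9 × 0.647 / (43.1×10⁹ × 5.614×10^-7) = 0.02091 rad.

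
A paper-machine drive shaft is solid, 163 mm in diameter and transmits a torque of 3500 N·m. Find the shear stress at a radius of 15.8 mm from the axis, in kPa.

798 kPa

J = πd⁴/32 = π(0.163)⁴/32 = 6.930×10^-5 m⁴.
Shear stress varies linearly with radius: τ = T·r/J = 3500 × 0.0158 / 6.930×10^-5 = 7.979×10^5 Pa.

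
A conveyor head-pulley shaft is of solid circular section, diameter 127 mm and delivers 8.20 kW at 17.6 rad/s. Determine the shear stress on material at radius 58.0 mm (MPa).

1.06 MPa

ω = 17.6 rad/s, so T = P/ω = 8.20×10³ / 17.60 = 465.9 N·m.
J = πd⁴/32 = π(0.127)⁴/32 = 2.554×10^-5 m⁴.
Shear stress varies linearly with radius: τ = T·r/J = 465.9 × 0.0580 / 2.554×10^-5 = 1.058×10^6 Pa.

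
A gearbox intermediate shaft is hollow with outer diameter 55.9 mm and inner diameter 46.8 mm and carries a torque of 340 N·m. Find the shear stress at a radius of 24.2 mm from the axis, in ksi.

J = π(d_o⁴ − d_i⁴)/32 = π(0.0559⁴ − 0.0468⁴)/32 = 4.877×10^-7 m⁴.
Shear stress varies linearly with radius: τ = T·r/J = 340.0 × 0.0242 / 4.877×10^-7 = 1.687×10^7 Pa.

2.45 ksi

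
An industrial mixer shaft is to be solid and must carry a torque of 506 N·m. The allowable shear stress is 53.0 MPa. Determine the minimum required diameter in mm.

For a solid shaft τ_max = 16T/(πd³), so d = (16T/(π τ_allow))^(1/3) = (16·506.0/(π·5.30×10^7))^(1/3) = 0.03650 m.

36.5 mm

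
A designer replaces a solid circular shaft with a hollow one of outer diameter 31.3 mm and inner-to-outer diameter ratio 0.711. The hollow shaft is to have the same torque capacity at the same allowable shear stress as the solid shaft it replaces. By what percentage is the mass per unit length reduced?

39.8 %

Equal τ_max and T ⇒ the solid shaft needs d_s³ = d_o³(1−k⁴), so d_s = 31.3·(1−0.711⁴)^(1/3) = 28.37 mm.
Area ratio A_h/A_s = d_o²(1−k²)/d_s² = (1−k²)/(1−k⁴)^(2/3) = 0.6020.
Mass saving = 1 − 0.6020 = 39.8 %.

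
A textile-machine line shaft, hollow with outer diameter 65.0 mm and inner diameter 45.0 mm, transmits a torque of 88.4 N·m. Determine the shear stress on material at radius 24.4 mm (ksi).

0.232 ksi

J = π(d_o⁴ − d_i⁴)/32 = π(0.0650⁴ − 0.0450⁴)/32 = 1.350×10^-6 m⁴.
Shear stress varies linearly with radius: τ = T·r/J = 88.40 × 0.0244 / 1.350×10^-6 = 1.598×10^6 Pa.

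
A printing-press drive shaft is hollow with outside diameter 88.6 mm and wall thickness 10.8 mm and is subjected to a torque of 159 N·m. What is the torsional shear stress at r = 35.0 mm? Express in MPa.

1.37 MPa

J = π(d_o⁴ − d_i⁴)/32 = π(0.0886⁴ − 0.0670⁴)/32 = 4.071×10^-6 m⁴.
Shear stress varies linearly with radius: τ = T·r/J = 159.0 × 0.0350 / 4.071×10^-6 = 1.367×10^6 Pa.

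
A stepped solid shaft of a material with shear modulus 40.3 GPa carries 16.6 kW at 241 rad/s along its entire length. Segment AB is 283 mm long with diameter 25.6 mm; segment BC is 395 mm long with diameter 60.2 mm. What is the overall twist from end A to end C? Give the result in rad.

0.0120 rad

ω = 241 rad/s, so T = P/ω = 16.6×10³ / 241.0 = 68.88 N·m.
J_AB = π(0.0256)⁴/32 = 4.22×10^-8 m⁴; J_BC = π(0.0602)⁴/32 = 1.29×10^-6 m⁴.
θ = (T/G)·Σ L_i/J_i = (68.88/40.3×10⁹)·(0.283/4.22×10^-8 + 0.395/1.29×10^-6) = 0.01199 rad.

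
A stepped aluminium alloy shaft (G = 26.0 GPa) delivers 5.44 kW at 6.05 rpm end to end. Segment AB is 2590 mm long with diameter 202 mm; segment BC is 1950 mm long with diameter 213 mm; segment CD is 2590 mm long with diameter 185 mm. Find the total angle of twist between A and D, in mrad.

15.9 mrad

ω = 2π·6.05/60 = 0.6336 rad/s, so T = P/ω = 5.44×10³ / 0.6336 = 8586 N·m.
J_AB = π(0.202)⁴/32 = 1.63×10^-4 m⁴; J_BC = π(0.213)⁴/32 = 2.02×10^-4 m⁴; J_CD = π(0.185)⁴/32 = 1.15×10^-4 m⁴.
θ = (T/G)·Σ L_i/J_i = (8586/26.0×10⁹)·(2.59/1.63×10^-4 + 1.95/2.02×10^-4 + 2.59/1.15×10^-4) = 0.01586 rad.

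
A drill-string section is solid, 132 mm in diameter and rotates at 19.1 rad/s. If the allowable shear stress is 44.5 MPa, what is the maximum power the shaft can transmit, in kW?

J = πd⁴/32 = π(0.132)⁴/32 = 2.981×10^-5 m⁴.
T_max = τ_allow·J/r = 4.45×10^7 × 2.981×10^-5 / 0.0660 = 20100 N·m.
ω = 19.1 rad/s, so P_max = T_max·ω = 3.838×10^5 W.

384 kW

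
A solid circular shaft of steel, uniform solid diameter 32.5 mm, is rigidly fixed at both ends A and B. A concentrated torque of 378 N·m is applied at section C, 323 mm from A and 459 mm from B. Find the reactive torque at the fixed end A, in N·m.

With uniform GJ and both ends fixed, compatibility θ_AC = θ_CB gives T_A·a = T_B·b, together with T_A + T_B = T₀.
T_A = T₀·b/(a+b) = 378.0·459/782.0 = 221.9 N·m; T_B = 156.1 N·m.

222 N·m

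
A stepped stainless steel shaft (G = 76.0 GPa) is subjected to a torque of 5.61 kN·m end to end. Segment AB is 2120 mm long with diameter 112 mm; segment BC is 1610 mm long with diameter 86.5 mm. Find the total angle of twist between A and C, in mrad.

31.8 mrad

J_AB = π(0.112)⁴/32 = 1.54×10^-5 m⁴; J_BC = π(0.0865)⁴/32 = 5.50×10^-6 m⁴.
θ = (T/G)·Σ L_i/J_i = (5610/76.0×10⁹)·(2.12/1.54×10^-5 + 1.61/5.50×10^-6) = 0.03175 rad.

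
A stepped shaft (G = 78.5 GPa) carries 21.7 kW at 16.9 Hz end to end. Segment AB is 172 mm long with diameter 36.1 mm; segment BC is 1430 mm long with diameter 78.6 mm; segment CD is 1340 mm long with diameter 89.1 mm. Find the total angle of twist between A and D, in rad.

0.00424 rad

ω = 2π·16.9 = 106.2 rad/s, so T = P/ω = 21.7×10³ / 106.2 = 204.4 N·m.
J_AB = π(0.0361)⁴/32 = 1.67×10^-7 m⁴; J_BC = π(0.0786)⁴/32 = 3.75×10^-6 m⁴; J_CD = π(0.0891)⁴/32 = 6.19×10^-6 m⁴.
θ = (T/G)·Σ L_i/J_i = (204.4/78.5×10⁹)·(0.172/1.67×10^-7 + 1.43/3.75×10^-6 + 1.34/6.19×10^-6) = 4.243×10^-3 rad.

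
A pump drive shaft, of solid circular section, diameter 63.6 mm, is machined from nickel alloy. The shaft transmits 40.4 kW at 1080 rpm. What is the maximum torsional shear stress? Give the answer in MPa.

ω = 2π·1080/60 = 113.1 rad/s, so T = P/ω = 40.4×10³ / 113.1 = 357.2 N·m.
J = πd⁴/32 = π(0.0636)⁴/32 = 1.606×10^-6 m⁴.
τ_max = T·r/J = 357.2 × 0.0318 / 1.606×10^-6 = 7.072×10^6 Pa.

7.07 MPa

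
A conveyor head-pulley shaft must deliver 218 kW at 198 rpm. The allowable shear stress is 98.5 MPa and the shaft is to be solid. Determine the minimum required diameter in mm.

81.6 mm

ω = 2π·198/60 = 20.73 rad/s, so T = P/ω = 218×10³ / 20.73 = 10510 N·m.
For a solid shaft τ_max = 16T/(πd³), so d = (16T/(π τ_allow))^(1/3) = (16·10510/(π·9.85×10^7))^(1/3) = 0.08161 m.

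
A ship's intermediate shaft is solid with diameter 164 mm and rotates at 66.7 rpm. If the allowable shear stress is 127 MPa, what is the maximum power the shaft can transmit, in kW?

768 kW

J = πd⁴/32 = π(0.164)⁴/32 = 7.102×10^-5 m⁴.
T_max = τ_allow·J/r = 1.27×10^8 × 7.102×10^-5 / 0.0820 = 110000 N·m.
ω = 2π·66.7/60 = 6.985 rad/s, so P_max = T_max·ω = 7.683×10^5 W.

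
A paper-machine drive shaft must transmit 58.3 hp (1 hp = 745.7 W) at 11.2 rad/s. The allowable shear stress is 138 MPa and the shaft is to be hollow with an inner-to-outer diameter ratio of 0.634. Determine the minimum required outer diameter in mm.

ω = 11.2 rad/s, so T = P/ω = 58.3×745.7 / 11.20 = 3882 N·m.
For a hollow shaft with d_i/d_o = 0.634: τ_max = 16T/(π d_o³ (1−k⁴)), so d_o = [16T/(π τ_allow (1−k⁴))]^(1/3) = [16·3882/(π·1.38×10^8·0.8384)]^(1/3) = 0.05549 m.

55.5 mm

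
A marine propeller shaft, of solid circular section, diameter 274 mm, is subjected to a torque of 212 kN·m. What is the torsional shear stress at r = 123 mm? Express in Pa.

J = πd⁴/32 = π(0.274)⁴/32 = 5.534×10^-4 m⁴.
Shear stress varies linearly with radius: τ = T·r/J = 212000 × 0.123 / 5.534×10^-4 = 4.712×10^7 Pa.

4.71e7 Pa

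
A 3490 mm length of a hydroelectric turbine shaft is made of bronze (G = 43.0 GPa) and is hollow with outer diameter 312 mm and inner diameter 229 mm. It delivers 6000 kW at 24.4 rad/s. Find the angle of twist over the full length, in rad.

0.0302 rad

ω = 24.4 rad/s, so T = P/ω = 6000×10³ / 24.40 = 245900 N·m.
J = π(d_o⁴ − d_i⁴)/32 = π(0.312⁴ − 0.229⁴)/32 = 6.603×10^-4 m⁴.
θ = T·L/(G·J) = 245900 × 3.49 / (43.0×10⁹ × 6.603×10^-4) = 0.03023 rad.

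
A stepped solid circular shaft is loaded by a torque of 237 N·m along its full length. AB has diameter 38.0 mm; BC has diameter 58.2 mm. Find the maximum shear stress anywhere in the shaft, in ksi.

3.19 ksi

Under the same torque, τ_max = 16T/(πd³) is largest where d is smallest — segment AB (d = 38.0 mm).
τ_max = 16·237.0/(π·(0.0380)³) = 2.200×10^7 Pa.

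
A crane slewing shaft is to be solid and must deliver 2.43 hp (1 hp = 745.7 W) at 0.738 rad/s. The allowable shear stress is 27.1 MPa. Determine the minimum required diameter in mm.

77.3 mm

ω = 0.738 rad/s, so T = P/ω = 2.43×745.7 / 0.7380 = 2455 N·m.
For a solid shaft τ_max = 16T/(πd³), so d = (16T/(π τ_allow))^(1/3) = (16·2455/(π·2.71×10^7))^(1/3) = 0.07727 m.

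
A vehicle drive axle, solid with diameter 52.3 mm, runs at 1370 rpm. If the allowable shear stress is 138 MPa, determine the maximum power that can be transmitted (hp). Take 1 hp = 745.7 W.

746 hp

J = πd⁴/32 = π(0.0523)⁴/32 = 7.345×10^-7 m⁴.
T_max = τ_allow·J/r = 1.38×10^8 × 7.345×10^-7 / 0.0261 = 3876 N·m.
ω = 2π·1370/60 = 143.5 rad/s, so P_max = T_max·ω = 5.561×10^5 W.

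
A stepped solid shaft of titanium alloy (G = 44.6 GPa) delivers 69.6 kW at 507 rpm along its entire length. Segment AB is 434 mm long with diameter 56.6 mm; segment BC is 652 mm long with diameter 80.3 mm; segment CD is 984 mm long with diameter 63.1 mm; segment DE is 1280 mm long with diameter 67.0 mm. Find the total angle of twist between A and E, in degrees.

3.15°

ω = 2π·507/60 = 53.09 rad/s, so T = P/ω = 69.6×10³ / 53.09 = 1311 N·m.
J_AB = π(0.0566)⁴/32 = 1.01×10^-6 m⁴; J_BC = π(0.0803)⁴/32 = 4.08×10^-6 m⁴; J_CD = π(0.0631)⁴/32 = 1.56×10^-6 m⁴; J_DE = π(0.0670)⁴/32 = 1.98×10^-6 m⁴.
θ = (T/G)·Σ L_i/J_i = (1311/44.6×10⁹)·(0.434/1.01×10^-6 + 0.652/4.08×10^-6 + 0.984/1.56×10^-6 + 1.28/1.98×10^-6) = 0.05496 rad.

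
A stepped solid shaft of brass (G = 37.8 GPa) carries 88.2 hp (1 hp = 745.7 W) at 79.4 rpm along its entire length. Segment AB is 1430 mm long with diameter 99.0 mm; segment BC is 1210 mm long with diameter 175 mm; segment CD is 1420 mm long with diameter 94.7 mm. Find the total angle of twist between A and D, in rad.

0.0721 rad

ω = 2π·79.4/60 = 8.315 rad/s, so T = P/ω = 88.2×745.7 / 8.315 = 7910 N·m.
J_AB = π(0.0990)⁴/32 = 9.43×10^-6 m⁴; J_BC = π(0.175)⁴/32 = 9.21×10^-5 m⁴; J_CD = π(0.0947)⁴/32 = 7.90×10^-6 m⁴.
θ = (T/G)·Σ L_i/J_i = (7910/37.8×10⁹)·(1.43/9.43×10^-6 + 1.21/9.21×10^-5 + 1.42/7.90×10^-6) = 0.07212 rad.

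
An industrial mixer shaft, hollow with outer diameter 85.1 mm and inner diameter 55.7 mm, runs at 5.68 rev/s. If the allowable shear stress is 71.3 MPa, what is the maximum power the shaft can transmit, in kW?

251 kW

J = π(d_o⁴ − d_i⁴)/32 = π(0.0851⁴ − 0.0557⁴)/32 = 4.204×10^-6 m⁴.
T_max = τ_allow·J/r = 7.13×10^7 × 4.204×10^-6 / 0.0425 = 7044 N·m.
ω = 2π·5.68 = 35.69 rad/s, so P_max = T_max·ω = 2.514×10^5 W.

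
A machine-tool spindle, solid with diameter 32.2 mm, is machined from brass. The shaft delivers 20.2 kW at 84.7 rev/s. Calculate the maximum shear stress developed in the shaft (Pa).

ω = 2π·84.7 = 532.2 rad/s, so T = P/ω = 20.2×10³ / 532.2 = 37.96 N·m.
J = πd⁴/32 = π(0.0322)⁴/32 = 1.055×10^-7 m⁴.
τ_max = T·r/J = 37.96 × 0.0161 / 1.055×10^-7 = 5.790×10^6 Pa.

5.79e6 Pa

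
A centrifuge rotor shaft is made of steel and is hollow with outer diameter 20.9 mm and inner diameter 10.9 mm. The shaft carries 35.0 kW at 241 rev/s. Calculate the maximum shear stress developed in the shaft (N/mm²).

13.9 N/mm²

ω = 2π·241 = 1514 rad/s, so T = P/ω = 35.0×10³ / 1514 = 23.11 N·m.
J = π(d_o⁴ − d_i⁴)/32 = π(0.0209⁴ − 0.0109⁴)/32 = 1.735×10^-8 m⁴.
τ_max = T·r/J = 23.11 × 0.0104 / 1.735×10^-8 = 1.392×10^7 Pa.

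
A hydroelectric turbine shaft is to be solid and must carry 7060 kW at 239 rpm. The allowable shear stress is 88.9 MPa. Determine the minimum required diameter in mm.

253 mm

ω = 2π·239/60 = 25.03 rad/s, so T = P/ω = 7060×10³ / 25.03 = 282100 N·m.
For a solid shaft τ_max = 16T/(πd³), so d = (16T/(π τ_allow))^(1/3) = (16·282100/(π·8.89×10^7))^(1/3) = 0.2528 m.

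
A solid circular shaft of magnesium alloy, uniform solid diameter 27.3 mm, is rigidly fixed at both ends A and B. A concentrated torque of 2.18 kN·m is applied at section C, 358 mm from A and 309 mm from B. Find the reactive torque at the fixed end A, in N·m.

1010 N·m

With uniform GJ and both ends fixed, compatibility θ_AC = θ_CB gives T_A·a = T_B·b, together with T_A + T_B = T₀.
T_A = T₀·b/(a+b) = 2180·309/667.0 = 1010 N·m; T_B = 1170 N·m.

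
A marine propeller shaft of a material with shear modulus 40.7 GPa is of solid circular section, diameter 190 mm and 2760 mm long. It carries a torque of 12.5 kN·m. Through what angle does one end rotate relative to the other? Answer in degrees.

0.380°

J = πd⁴/32 = π(0.190)⁴/32 = 1.279×10^-4 m⁴.
θ = T·L/(G·J) = 12500 × 2.76 / (40.7×10⁹ × 1.279×10^-4) = 6.625×10^-3 rad.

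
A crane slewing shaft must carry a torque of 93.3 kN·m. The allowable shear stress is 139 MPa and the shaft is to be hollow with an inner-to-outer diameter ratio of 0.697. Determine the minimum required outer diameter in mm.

For a hollow shaft with d_i/d_o = 0.697: τ_max = 16T/(π d_o³ (1−k⁴)), so d_o = [16T/(π τ_allow (1−k⁴))]^(1/3) = [16·93300/(π·1.39×10^8·0.7640)]^(1/3) = 0.1648 m.

165 mm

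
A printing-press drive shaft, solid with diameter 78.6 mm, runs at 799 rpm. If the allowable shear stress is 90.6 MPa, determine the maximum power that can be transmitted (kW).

723 kW

J = πd⁴/32 = π(0.0786)⁴/32 = 3.747×10^-6 m⁴.
T_max = τ_allow·J/r = 9.06×10^7 × 3.747×10^-6 / 0.0393 = 8638 N·m.
ω = 2π·799/60 = 83.67 rad/s, so P_max = T_max·ω = 7.228×10^5 W.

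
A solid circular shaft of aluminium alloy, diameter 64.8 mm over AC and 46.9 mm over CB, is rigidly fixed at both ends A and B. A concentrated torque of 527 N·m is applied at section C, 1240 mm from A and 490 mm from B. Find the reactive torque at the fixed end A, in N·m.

Compatibility: T_A·a/J_AC = T_B·b/J_CB with T_A + T_B = T₀.
J_AC = 1.73×10^-6 m⁴, J_CB = 4.75×10^-7 m⁴, so T_A = T₀·(J_AC/a)/((J_AC/a)+(J_CB/b)) = 311.0 N·m, T_B = 216.0 N·m.

311 N·m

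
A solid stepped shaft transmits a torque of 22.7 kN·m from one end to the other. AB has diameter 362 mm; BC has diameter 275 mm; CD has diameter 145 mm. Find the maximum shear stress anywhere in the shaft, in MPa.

37.9 MPa

Under the same torque, τ_max = 16T/(πd³) is largest where d is smallest — segment CD (d = 145 mm).
τ_max = 16·22700/(π·(0.145)³) = 3.792×10^7 Pa.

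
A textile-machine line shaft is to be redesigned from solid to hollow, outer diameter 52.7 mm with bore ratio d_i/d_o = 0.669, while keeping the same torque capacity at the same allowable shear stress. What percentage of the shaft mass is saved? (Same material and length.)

Equal τ_max and T ⇒ the solid shaft needs d_s³ = d_o³(1−k⁴), so d_s = 52.7·(1−0.669⁴)^(1/3) = 48.92 mm.
Area ratio A_h/A_s = d_o²(1−k²)/d_s² = (1−k²)/(1−k⁴)^(2/3) = 0.6412.
Mass saving = 1 − 0.6412 = 35.9 %.

35.9 %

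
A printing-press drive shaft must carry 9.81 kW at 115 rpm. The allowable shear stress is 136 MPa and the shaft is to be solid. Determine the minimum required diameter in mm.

31.2 mm

ω = 2π·115/60 = 12.04 rad/s, so T = P/ω = 9.81×10³ / 12.04 = 814.6 N·m.
For a solid shaft τ_max = 16T/(πd³), so d = (16T/(π τ_allow))^(1/3) = (16·814.6/(π·1.36×10^8))^(1/3) = 0.03125 m.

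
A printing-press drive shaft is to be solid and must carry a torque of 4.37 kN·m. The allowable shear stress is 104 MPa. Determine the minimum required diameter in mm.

59.8 mm

For a solid shaft τ_max = 16T/(πd³), so d = (16T/(π τ_allow))^(1/3) = (16·4370/(π·1.04×10^8))^(1/3) = 0.05981 m.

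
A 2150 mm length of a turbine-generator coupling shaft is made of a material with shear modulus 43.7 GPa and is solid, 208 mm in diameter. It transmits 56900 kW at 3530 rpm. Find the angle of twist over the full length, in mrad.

ω = 2π·3530/60 = 369.7 rad/s, so T = P/ω = 56900×10³ / 369.7 = 153900 N·m.
J = πd⁴/32 = π(0.208)⁴/32 = 1.838×10^-4 m⁴.
θ = T·L/(G·J) = 153900 × 2.15 / (43.7×10⁹ × 1.838×10^-4) = 0.04121 rad.

41.2 mrad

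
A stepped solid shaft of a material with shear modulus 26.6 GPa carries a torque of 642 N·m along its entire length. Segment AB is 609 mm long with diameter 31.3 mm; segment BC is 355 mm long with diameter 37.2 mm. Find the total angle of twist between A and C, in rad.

J_AB = π(0.0313)⁴/32 = 9.42×10^-8 m⁴; J_BC = π(0.0372)⁴/32 = 1.88×10^-7 m⁴.
θ = (T/G)·Σ L_i/J_i = (642.0/26.6×10⁹)·(0.609/9.42×10^-8 + 0.355/1.88×10^-7) = 0.2016 rad.

0.202 rad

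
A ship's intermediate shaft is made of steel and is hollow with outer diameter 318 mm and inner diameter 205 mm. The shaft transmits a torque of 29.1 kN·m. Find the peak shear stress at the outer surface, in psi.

808 psi

J = π(d_o⁴ − d_i⁴)/32 = π(0.318⁴ − 0.205⁴)/32 = 8.306×10^-4 m⁴.
τ_max = T·r/J = 29100 × 0.159 / 8.306×10^-4 = 5.571×10^6 Pa.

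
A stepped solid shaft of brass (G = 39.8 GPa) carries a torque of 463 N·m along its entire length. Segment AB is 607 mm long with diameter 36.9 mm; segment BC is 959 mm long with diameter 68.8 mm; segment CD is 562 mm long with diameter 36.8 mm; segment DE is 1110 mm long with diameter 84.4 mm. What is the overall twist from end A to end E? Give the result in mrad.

82.8 mrad

J_AB = π(0.0369)⁴/32 = 1.82×10^-7 m⁴; J_BC = π(0.0688)⁴/32 = 2.20×10^-6 m⁴; J_CD = π(0.0368)⁴/32 = 1.80×10^-7 m⁴; J_DE = π(0.0844)⁴/32 = 4.98×10^-6 m⁴.
θ = (T/G)·Σ L_i/J_i = (463.0/39.8×10⁹)·(0.607/1.82×10^-7 + 0.959/2.20×10^-6 + 0.562/1.80×10^-7 + 1.11/4.98×10^-6) = 0.08277 rad.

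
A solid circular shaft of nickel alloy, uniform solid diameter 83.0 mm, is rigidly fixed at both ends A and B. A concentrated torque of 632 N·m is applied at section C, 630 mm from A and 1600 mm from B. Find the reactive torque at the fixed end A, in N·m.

453 N·m

With uniform GJ and both ends fixed, compatibility θ_AC = θ_CB gives T_A·a = T_B·b, together with T_A + T_B = T₀.
T_A = T₀·b/(a+b) = 632.0·1600/2230 = 453.5 N·m; T_B = 178.5 N·m.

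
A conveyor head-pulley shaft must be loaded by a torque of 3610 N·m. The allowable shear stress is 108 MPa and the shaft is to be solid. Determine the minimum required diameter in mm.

For a solid shaft τ_max = 16T/(πd³), so d = (16T/(π τ_allow))^(1/3) = (16·3610/(π·1.08×10^8))^(1/3) = 0.05542 m.

55.4 mm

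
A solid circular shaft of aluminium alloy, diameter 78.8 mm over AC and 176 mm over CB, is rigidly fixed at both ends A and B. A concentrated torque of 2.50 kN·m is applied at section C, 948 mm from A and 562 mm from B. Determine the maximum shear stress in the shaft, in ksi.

0.331 ksi

Compatibility: T_A·a/J_AC = T_B·b/J_CB with T_A + T_B = T₀.
J_AC = 3.79×10^-6 m⁴, J_CB = 9.42×10^-5 m⁴, so T_A = T₀·(J_AC/a)/((J_AC/a)+(J_CB/b)) = 58.17 N·m, T_B = 2442 N·m.
τ in each portion: τ_AC = 6.05×10^5 Pa, τ_CB = 2.28×10^6 Pa; maximum is in CB.
τ_max = T_CB·r/J = 2442·0.0880/9.42×10^-5 = 2.281×10^6 Pa.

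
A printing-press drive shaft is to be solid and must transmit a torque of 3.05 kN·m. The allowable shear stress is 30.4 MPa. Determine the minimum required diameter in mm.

For a solid shaft τ_max = 16T/(πd³), so d = (16T/(π τ_allow))^(1/3) = (16·3050/(π·3.04×10^7))^(1/3) = 0.07995 m.

79.9 mm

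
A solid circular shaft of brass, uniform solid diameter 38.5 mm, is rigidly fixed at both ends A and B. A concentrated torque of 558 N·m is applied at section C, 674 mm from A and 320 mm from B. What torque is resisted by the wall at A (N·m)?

With uniform GJ and both ends fixed, compatibility θ_AC = θ_CB gives T_A·a = T_B·b, together with T_A + T_B = T₀.
T_A = T₀·b/(a+b) = 558.0·320/994.0 = 179.6 N·m; T_B = 378.4 N·m.

180 N·m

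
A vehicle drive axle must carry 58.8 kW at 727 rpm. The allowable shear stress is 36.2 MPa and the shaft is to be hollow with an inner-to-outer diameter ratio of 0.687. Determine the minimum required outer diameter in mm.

51.9 mm

ω = 2π·727/60 = 76.13 rad/s, so T = P/ω = 58.8×10³ / 76.13 = 772.4 N·m.
For a hollow shaft with d_i/d_o = 0.687: τ_max = 16T/(π d_o³ (1−k⁴)), so d_o = [16T/(π τ_allow (1−k⁴))]^(1/3) = [16·772.4/(π·3.62×10^7·0.7772)]^(1/3) = 0.05190 m.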